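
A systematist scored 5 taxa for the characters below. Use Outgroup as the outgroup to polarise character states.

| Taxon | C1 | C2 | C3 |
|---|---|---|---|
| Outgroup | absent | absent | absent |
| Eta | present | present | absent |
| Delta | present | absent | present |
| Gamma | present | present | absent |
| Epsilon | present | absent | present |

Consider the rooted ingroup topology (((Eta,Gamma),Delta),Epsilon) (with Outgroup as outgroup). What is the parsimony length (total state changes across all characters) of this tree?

Map each character onto (((Eta,Gamma),Delta),Epsilon) (rooted by Outgroup) and count the minimum state changes it requires (Fitch parsimony):
C1: 1; C2: 1; C3: 2.
Total tree length = 4.

4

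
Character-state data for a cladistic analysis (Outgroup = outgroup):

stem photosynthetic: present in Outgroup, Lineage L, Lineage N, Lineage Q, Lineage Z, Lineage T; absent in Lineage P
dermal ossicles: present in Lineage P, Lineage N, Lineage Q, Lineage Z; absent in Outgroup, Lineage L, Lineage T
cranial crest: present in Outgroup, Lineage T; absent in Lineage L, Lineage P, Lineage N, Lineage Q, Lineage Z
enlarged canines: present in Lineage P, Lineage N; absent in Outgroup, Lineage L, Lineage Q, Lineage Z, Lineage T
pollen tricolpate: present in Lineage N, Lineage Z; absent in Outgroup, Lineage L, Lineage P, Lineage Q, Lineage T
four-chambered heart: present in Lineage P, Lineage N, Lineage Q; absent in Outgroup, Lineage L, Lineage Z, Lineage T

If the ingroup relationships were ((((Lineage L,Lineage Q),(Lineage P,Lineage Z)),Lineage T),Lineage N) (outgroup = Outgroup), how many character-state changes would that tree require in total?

13

Map each character onto ((((Lineage L,Lineage Q),(Lineage P,Lineage Z)),Lineage T),Lineage N) (rooted by Outgroup) and count the minimum state changes it requires (Fitch parsimony):
stem photosynthetic: 1; dermal ossicles: 3; cranial crest: 2; enlarged canines: 2; pollen tricolpate: 2; four-chambered heart: 3.
Total tree length = 13.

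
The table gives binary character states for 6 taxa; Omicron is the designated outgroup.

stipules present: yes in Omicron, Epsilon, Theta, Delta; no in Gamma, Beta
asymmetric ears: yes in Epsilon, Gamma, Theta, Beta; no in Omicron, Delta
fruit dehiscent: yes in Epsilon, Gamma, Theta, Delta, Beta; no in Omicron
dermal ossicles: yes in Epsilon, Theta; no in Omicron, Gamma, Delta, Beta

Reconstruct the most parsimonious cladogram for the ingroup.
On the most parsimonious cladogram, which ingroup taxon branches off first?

Character polarity is set by the outgroup: the derived state is whichever differs from the outgroup's state, so for stipules present the derived state is 'no', and for the remaining characters it is 'yes'.
stipules present (derived state 'no') is shared by Beta and Gamma — a synapomorphy uniting that clade.
asymmetric ears (derived state 'yes') is shared by Beta, Epsilon, Gamma, and Theta — a synapomorphy uniting that clade.
All ingroup taxa share the derived state 'yes' for fruit dehiscent; it defines the ingroup but does not resolve relationships within it.
dermal ossicles: derived state 'yes' in Epsilon and Theta only — synapomorphy for {Epsilon, Theta}.
Most parsimonious ingroup topology: (((Epsilon,Theta),(Gamma,Beta)),Delta).
Delta is sister to the clade containing all other ingroup taxa, so it is the earliest-diverging (most basal) ingroup lineage.

Delta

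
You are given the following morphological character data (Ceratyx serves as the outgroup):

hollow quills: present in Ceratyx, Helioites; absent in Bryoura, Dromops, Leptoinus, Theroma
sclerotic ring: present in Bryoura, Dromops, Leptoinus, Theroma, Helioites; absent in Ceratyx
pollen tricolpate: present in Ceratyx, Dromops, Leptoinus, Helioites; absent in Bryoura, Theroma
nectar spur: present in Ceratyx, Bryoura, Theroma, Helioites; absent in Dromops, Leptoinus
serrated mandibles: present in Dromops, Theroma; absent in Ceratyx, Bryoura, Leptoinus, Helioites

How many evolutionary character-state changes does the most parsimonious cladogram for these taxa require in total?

Character polarity is set by the outgroup: the derived state is whichever differs from the outgroup's state, so for hollow quills, pollen tricolpate, nectar spur the derived state is 'absent', and for the remaining characters it is 'present'.
Only Bryoura, Dromops, Leptoinus, and Theroma show the derived state 'absent' for hollow quills, supporting them as a clade.
All ingroup taxa share the derived state 'present' for sclerotic ring; it defines the ingroup but does not resolve relationships within it.
Only Bryoura and Theroma show the derived state 'absent' for pollen tricolpate, supporting them as a clade.
Only Dromops and Leptoinus show the derived state 'absent' for nectar spur, supporting them as a clade.
serrated mandibles groups Dromops and Theroma, which is incompatible with the clades supported by the remaining characters; treating it as convergent (homoplasy) costs fewer steps than any alternative tree.
Most parsimonious ingroup topology: (((Bryoura,Theroma),(Dromops,Leptoinus)),Helioites).
Changes per character on this tree: hollow quills: 1; sclerotic ring: 1; pollen tricolpate: 1; nectar spur: 1; serrated mandibles: 2.
Total = 6.

6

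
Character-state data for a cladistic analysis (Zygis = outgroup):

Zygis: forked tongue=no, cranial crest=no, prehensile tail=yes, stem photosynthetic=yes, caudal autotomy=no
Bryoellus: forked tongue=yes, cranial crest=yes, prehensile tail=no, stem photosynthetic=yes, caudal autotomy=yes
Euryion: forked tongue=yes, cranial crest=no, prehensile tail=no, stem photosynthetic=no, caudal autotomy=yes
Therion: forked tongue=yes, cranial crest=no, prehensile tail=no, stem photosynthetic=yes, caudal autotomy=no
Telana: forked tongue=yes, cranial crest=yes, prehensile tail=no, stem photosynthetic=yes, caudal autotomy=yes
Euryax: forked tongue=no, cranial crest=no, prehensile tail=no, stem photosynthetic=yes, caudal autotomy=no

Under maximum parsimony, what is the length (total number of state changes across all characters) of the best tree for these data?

5

Character polarity is set by the outgroup: the derived state is whichever differs from the outgroup's state, so for prehensile tail, stem photosynthetic the derived state is 'no', and for the remaining characters it is 'yes'.
forked tongue (derived state 'yes') is shared by Bryoellus, Euryion, Telana, and Therion — a synapomorphy uniting that clade.
Only Bryoellus and Telana show the derived state 'yes' for cranial crest, supporting them as a clade.
All ingroup taxa share the derived state 'no' for prehensile tail; it defines the ingroup but does not resolve relationships within it.
stem photosynthetic (derived state 'no') is unique to Euryion (autapomorphy; uninformative for grouping).
caudal autotomy: derived state 'yes' in Bryoellus, Euryion, and Telana only — synapomorphy for {Bryoellus, Euryion, Telana}.
Most parsimonious ingroup topology: ((((Bryoellus,Telana),Euryion),Therion),Euryax).
Changes per character on this tree: forked tongue: 1; cranial crest: 1; prehensile tail: 1; stem photosynthetic: 1; caudal autotomy: 1.
Total = 5.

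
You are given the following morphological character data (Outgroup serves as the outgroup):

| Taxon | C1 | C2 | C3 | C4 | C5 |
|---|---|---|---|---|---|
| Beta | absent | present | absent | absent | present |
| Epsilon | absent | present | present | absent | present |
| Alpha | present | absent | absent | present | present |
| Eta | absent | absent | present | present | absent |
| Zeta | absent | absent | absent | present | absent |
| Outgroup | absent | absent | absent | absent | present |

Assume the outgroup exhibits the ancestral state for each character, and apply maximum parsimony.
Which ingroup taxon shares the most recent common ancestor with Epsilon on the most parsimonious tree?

Character polarity is set by the outgroup: the derived state is whichever differs from the outgroup's state, so for C5 the derived state is 'absent', and for the remaining characters it is 'present'.
C1: derived state 'present' in Alpha only — an autapomorphy, so it tells us nothing about relationships among taxa.
C2: derived state 'present' in Beta and Epsilon only — synapomorphy for {Beta, Epsilon}.
C3 (state 'present') occurs in Epsilon and Eta but conflicts with the nesting implied by the other characters — most parsimoniously interpreted as homoplasy.
Only Alpha, Eta, and Zeta show the derived state 'present' for C4, supporting them as a clade.
Only Eta and Zeta show the derived state 'absent' for C5, supporting them as a clade.
Most parsimonious ingroup topology: (((Zeta,Eta),Alpha),(Epsilon,Beta)).
Epsilon and Beta form a cherry on this tree, so they are sister taxa.

Beta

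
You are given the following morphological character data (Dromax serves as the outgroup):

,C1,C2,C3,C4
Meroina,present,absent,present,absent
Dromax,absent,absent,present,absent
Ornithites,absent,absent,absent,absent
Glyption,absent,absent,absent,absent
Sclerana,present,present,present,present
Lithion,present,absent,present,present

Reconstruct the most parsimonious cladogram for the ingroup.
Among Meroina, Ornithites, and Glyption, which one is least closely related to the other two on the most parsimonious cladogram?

Meroina

Character polarity is set by the outgroup: the derived state is whichever differs from the outgroup's state, so for C3 the derived state is 'absent', and for the remaining characters it is 'present'.
C1: derived state 'present' in Lithion, Meroina, and Sclerana only — synapomorphy for {Lithion, Meroina, Sclerana}.
C2: derived state 'present' in Sclerana only — an autapomorphy, so it tells us nothing about relationships among taxa.
Only Glyption and Ornithites show the derived state 'absent' for C3, supporting them as a clade.
C4 (derived state 'present') is shared by Lithion and Sclerana — a synapomorphy uniting that clade.
Most parsimonious ingroup topology: ((Glyption,Ornithites),((Sclerana,Lithion),Meroina)).
Glyption and Ornithites share a more recent common ancestor with each other than either does with Meroina, so Meroina is the least closely related of the three.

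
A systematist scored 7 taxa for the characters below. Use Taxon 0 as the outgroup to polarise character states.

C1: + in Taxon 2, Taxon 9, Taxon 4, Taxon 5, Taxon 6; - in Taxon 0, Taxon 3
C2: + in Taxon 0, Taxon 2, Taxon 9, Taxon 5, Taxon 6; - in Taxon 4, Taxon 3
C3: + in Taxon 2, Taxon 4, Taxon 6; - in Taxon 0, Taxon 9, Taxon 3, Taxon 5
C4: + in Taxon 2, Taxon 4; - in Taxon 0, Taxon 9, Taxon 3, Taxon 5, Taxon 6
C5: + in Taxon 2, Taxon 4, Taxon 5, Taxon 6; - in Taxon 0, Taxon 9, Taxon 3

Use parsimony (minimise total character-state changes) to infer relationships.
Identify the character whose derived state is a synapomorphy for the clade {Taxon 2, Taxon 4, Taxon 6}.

C3

Character polarity is set by the outgroup: the derived state is whichever differs from the outgroup's state, so for C2 the derived state is '-', and for the remaining characters it is '+'.
Only Taxon 2, Taxon 4, Taxon 5, Taxon 6, and Taxon 9 show the derived state '+' for C1, supporting them as a clade.
C2 groups Taxon 3 and Taxon 4, which is incompatible with the clades supported by the remaining characters; treating it as convergent (homoplasy) costs fewer steps than any alternative tree.
Only Taxon 2, Taxon 4, and Taxon 6 show the derived state '+' for C3, supporting them as a clade.
C4 (derived state '+') is shared by Taxon 2 and Taxon 4 — a synapomorphy uniting that clade.
C5 (derived state '+') is shared by Taxon 2, Taxon 4, Taxon 5, and Taxon 6 — a synapomorphy uniting that clade.
Most parsimonious ingroup topology: (((((Taxon 2,Taxon 4),Taxon 6),Taxon 5),Taxon 9),Taxon 3).
The clade {Taxon 2, Taxon 4, Taxon 6} is supported by C3: its derived state '+' occurs in exactly those taxa and in no other taxon (including the outgroup).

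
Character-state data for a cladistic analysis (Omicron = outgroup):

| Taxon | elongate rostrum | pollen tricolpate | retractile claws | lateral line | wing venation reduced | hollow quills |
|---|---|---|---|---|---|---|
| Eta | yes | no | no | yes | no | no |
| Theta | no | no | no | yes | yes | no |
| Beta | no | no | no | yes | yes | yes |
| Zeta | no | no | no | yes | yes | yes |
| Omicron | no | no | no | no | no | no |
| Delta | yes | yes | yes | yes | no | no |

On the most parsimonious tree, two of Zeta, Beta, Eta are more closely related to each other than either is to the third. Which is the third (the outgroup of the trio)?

Eta

The outgroup has state 'no' for every character, so 'yes' is the derived state throughout.
elongate rostrum (derived state 'yes') is shared by Delta and Eta — a synapomorphy uniting that clade.
pollen tricolpate: derived state 'yes' in Delta only — an autapomorphy, so it tells us nothing about relationships among taxa.
retractile claws: derived state 'yes' in Delta only — an autapomorphy, so it tells us nothing about relationships among taxa.
lateral line (derived state 'yes') is shared by all ingroup taxa — unites the whole ingroup.
wing venation reduced: derived state 'yes' in Beta, Theta, and Zeta only — synapomorphy for {Beta, Theta, Zeta}.
hollow quills: derived state 'yes' in Beta and Zeta only — synapomorphy for {Beta, Zeta}.
Most parsimonious ingroup topology: ((Delta,Eta),((Beta,Zeta),Theta)).
Zeta and Beta share a more recent common ancestor with each other than either does with Eta, so Eta is the least closely related of the three.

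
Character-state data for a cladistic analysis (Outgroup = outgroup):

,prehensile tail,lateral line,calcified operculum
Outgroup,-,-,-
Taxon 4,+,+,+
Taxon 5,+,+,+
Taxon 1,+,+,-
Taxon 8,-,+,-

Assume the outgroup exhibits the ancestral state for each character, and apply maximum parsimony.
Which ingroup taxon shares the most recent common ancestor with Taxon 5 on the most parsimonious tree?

The outgroup has state '-' for every character, so '+' is the derived state throughout.
prehensile tail (derived state '+') is shared by Taxon 1, Taxon 4, and Taxon 5 — a synapomorphy uniting that clade.
lateral line (derived state '+') is shared by all ingroup taxa — unites the whole ingroup.
calcified operculum (derived state '+') is shared by Taxon 4 and Taxon 5 — a synapomorphy uniting that clade.
Most parsimonious ingroup topology: (((Taxon 4,Taxon 5),Taxon 1),Taxon 8).
Taxon 5 and Taxon 4 form a cherry on this tree, so they are sister taxa.

Taxon 4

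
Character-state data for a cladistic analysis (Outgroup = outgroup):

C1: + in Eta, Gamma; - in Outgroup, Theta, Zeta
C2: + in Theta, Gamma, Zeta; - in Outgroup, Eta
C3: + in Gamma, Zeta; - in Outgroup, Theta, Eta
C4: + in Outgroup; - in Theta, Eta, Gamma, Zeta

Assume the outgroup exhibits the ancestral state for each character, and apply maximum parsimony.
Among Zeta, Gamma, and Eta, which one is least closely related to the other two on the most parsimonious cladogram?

Character polarity is set by the outgroup: the derived state is whichever differs from the outgroup's state, so for C4 the derived state is '-', and for the remaining characters it is '+'.
C1 groups Eta and Gamma, which is incompatible with the clades supported by the remaining characters; treating it as convergent (homoplasy) costs fewer steps than any alternative tree.
C2 (derived state '+') is shared by Gamma, Theta, and Zeta — a synapomorphy uniting that clade.
C3: derived state '+' in Gamma and Zeta only — synapomorphy for {Gamma, Zeta}.
All ingroup taxa share the derived state '-' for C4; it defines the ingroup but does not resolve relationships within it.
Most parsimonious ingroup topology: ((Theta,(Gamma,Zeta)),Eta).
Gamma and Zeta share a more recent common ancestor with each other than either does with Eta, so Eta is the least closely related of the three.

Eta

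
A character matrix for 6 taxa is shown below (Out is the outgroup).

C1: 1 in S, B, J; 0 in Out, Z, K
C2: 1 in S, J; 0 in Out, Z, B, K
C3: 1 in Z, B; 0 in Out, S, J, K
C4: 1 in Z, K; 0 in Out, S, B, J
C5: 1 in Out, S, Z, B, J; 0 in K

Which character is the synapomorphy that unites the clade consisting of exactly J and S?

Character polarity is set by the outgroup: the derived state is whichever differs from the outgroup's state, so for C5 the derived state is '0', and for the remaining characters it is '1'.
C1: derived state '1' in B, J, and S only — synapomorphy for {B, J, S}.
Only J and S show the derived state '1' for C2, supporting them as a clade.
C3 (state '1') occurs in B and Z but conflicts with the nesting implied by the other characters — most parsimoniously interpreted as homoplasy.
C4 (derived state '1') is shared by K and Z — a synapomorphy uniting that clade.
C5 (derived state '0') is unique to K (autapomorphy; uninformative for grouping).
Most parsimonious ingroup topology: (((S,J),B),(Z,K)).
The clade {J, S} is supported by C2: its derived state '1' occurs in exactly those taxa and in no other taxon (including the outgroup).

C2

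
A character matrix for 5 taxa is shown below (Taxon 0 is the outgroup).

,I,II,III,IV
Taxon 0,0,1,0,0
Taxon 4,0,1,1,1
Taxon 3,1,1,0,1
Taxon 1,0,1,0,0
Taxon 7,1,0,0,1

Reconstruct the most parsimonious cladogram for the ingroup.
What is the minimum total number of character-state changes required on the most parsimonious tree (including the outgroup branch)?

Character polarity is set by the outgroup: the derived state is whichever differs from the outgroup's state, so for II the derived state is '0', and for the remaining characters it is '1'.
I: derived state '1' in Taxon 3 and Taxon 7 only — synapomorphy for {Taxon 3, Taxon 7}.
II: derived state '0' in Taxon 7 only — an autapomorphy, so it tells us nothing about relationships among taxa.
III (derived state '1') is unique to Taxon 4 (autapomorphy; uninformative for grouping).
IV (derived state '1') is shared by Taxon 3, Taxon 4, and Taxon 7 — a synapomorphy uniting that clade.
Most parsimonious ingroup topology: ((Taxon 4,(Taxon 3,Taxon 7)),Taxon 1).
Changes per character on this tree: I: 1; II: 1; III: 1; IV: 1.
Total = 4.

4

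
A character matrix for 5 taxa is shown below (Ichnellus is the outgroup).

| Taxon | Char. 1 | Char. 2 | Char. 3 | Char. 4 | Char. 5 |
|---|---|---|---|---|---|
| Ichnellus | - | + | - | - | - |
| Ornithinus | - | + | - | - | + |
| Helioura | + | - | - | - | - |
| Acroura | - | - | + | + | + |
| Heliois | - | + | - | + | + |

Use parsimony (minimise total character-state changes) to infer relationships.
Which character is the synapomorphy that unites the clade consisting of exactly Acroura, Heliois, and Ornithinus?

Character polarity is set by the outgroup: the derived state is whichever differs from the outgroup's state, so for Char. 2 the derived state is '-', and for the remaining characters it is '+'.
Char. 1: derived state '+' in Helioura only — an autapomorphy, so it tells us nothing about relationships among taxa.
Char. 2 (state '-') occurs in Acroura and Helioura but conflicts with the nesting implied by the other characters — most parsimoniously interpreted as homoplasy.
Char. 3 (derived state '+') is unique to Acroura (autapomorphy; uninformative for grouping).
Char. 4 (derived state '+') is shared by Acroura and Heliois — a synapomorphy uniting that clade.
Char. 5: derived state '+' in Acroura, Heliois, and Ornithinus only — synapomorphy for {Acroura, Heliois, Ornithinus}.
Most parsimonious ingroup topology: ((Ornithinus,(Acroura,Heliois)),Helioura).
The clade {Acroura, Heliois, Ornithinus} is supported by Char. 5: its derived state '+' occurs in exactly those taxa and in no other taxon (including the outgroup).

Char. 5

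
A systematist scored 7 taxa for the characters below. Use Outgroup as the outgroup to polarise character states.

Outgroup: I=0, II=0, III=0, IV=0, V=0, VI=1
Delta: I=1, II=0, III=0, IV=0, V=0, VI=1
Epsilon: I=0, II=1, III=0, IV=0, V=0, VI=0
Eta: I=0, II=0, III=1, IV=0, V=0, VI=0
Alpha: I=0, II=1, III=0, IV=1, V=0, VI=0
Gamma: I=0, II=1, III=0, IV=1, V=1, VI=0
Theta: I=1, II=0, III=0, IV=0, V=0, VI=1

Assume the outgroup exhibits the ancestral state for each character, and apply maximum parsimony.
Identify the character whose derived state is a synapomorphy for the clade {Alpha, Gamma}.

IV

Character polarity is set by the outgroup: the derived state is whichever differs from the outgroup's state, so for VI the derived state is '0', and for the remaining characters it is '1'.
I (derived state '1') is shared by Delta and Theta — a synapomorphy uniting that clade.
II: derived state '1' in Alpha, Epsilon, and Gamma only — synapomorphy for {Alpha, Epsilon, Gamma}.
III (derived state '1') is unique to Eta (autapomorphy; uninformative for grouping).
IV (derived state '1') is shared by Alpha and Gamma — a synapomorphy uniting that clade.
V: derived state '1' in Gamma only — an autapomorphy, so it tells us nothing about relationships among taxa.
VI (derived state '0') is shared by Alpha, Epsilon, Eta, and Gamma — a synapomorphy uniting that clade.
Most parsimonious ingroup topology: ((Delta,Theta),((Epsilon,(Alpha,Gamma)),Eta)).
The clade {Alpha, Gamma} is supported by IV: its derived state '1' occurs in exactly those taxa and in no other taxon (including the outgroup).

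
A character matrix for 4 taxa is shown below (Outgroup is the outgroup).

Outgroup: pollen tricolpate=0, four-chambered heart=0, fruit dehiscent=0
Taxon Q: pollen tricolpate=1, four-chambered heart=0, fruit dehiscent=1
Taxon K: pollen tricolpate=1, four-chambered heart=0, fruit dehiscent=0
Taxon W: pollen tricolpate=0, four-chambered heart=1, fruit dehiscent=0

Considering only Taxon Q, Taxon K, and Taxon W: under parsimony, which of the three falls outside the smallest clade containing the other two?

The outgroup has state '0' for every character, so '1' is the derived state throughout.
pollen tricolpate: derived state '1' in Taxon K and Taxon Q only — synapomorphy for {Taxon K, Taxon Q}.
four-chambered heart: derived state '1' in Taxon W only — an autapomorphy, so it tells us nothing about relationships among taxa.
fruit dehiscent (derived state '1') is unique to Taxon Q (autapomorphy; uninformative for grouping).
Most parsimonious ingroup topology: ((Taxon Q,Taxon K),Taxon W).
Taxon Q and Taxon K share a more recent common ancestor with each other than either does with Taxon W, so Taxon W is the least closely related of the three.

Taxon W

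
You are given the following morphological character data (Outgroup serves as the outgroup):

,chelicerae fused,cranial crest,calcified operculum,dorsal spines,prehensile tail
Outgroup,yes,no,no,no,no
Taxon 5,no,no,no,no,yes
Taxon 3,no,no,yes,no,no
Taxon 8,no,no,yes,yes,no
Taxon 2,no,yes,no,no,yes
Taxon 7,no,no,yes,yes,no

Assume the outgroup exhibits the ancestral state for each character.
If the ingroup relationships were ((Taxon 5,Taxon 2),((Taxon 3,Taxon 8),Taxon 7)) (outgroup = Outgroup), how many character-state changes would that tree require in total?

Map each character onto ((Taxon 5,Taxon 2),((Taxon 3,Taxon 8),Taxon 7)) (rooted by Outgroup) and count the minimum state changes it requires (Fitch parsimony):
chelicerae fused: 1; cranial crest: 1; calcified operculum: 1; dorsal spines: 2; prehensile tail: 1.
Total tree length = 6.

6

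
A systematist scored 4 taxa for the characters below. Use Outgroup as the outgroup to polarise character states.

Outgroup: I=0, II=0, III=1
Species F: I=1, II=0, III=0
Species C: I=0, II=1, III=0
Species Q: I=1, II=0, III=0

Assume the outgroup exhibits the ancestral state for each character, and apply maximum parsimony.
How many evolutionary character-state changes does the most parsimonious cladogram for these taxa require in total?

3

Character polarity is set by the outgroup: the derived state is whichever differs from the outgroup's state, so for III the derived state is '0', and for the remaining characters it is '1'.
Only Species F and Species Q show the derived state '1' for I, supporting them as a clade.
II: derived state '1' in Species C only — an autapomorphy, so it tells us nothing about relationships among taxa.
III (derived state '0') is shared by all ingroup taxa — unites the whole ingroup.
Most parsimonious ingroup topology: ((Species F,Species Q),Species C).
Changes per character on this tree: I: 1; II: 1; III: 1.
Total = 3.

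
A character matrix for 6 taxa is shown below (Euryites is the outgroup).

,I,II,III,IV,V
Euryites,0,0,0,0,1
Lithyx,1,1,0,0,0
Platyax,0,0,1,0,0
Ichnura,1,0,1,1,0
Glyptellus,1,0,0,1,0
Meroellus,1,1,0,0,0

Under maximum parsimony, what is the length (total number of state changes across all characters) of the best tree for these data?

Character polarity is set by the outgroup: the derived state is whichever differs from the outgroup's state, so for V the derived state is '0', and for the remaining characters it is '1'.
I: derived state '1' in Glyptellus, Ichnura, Lithyx, and Meroellus only — synapomorphy for {Glyptellus, Ichnura, Lithyx, Meroellus}.
II: derived state '1' in Lithyx and Meroellus only — synapomorphy for {Lithyx, Meroellus}.
III groups Ichnura and Platyax, which is incompatible with the clades supported by the remaining characters; treating it as convergent (homoplasy) costs fewer steps than any alternative tree.
Only Glyptellus and Ichnura show the derived state '1' for IV, supporting them as a clade.
V (derived state '0') is shared by all ingroup taxa — unites the whole ingroup.
Most parsimonious ingroup topology: (((Lithyx,Meroellus),(Ichnura,Glyptellus)),Platyax).
Changes per character on this tree: I: 1; II: 1; III: 2; IV: 1; V: 1.
Total = 6.

6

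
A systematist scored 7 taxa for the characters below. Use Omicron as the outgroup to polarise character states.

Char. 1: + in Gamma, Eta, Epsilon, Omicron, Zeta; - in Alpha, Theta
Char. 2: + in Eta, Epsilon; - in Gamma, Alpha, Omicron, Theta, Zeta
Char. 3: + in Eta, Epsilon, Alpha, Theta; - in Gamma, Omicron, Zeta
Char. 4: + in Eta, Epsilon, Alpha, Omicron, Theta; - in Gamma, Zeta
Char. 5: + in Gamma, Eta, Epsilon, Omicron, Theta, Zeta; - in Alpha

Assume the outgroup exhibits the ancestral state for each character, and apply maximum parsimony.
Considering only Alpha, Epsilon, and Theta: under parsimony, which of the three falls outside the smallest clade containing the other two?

Epsilon

Character polarity is set by the outgroup: the derived state is whichever differs from the outgroup's state, so for Char. 1, Char. 4, Char. 5 the derived state is '-', and for the remaining characters it is '+'.
Char. 1: derived state '-' in Alpha and Theta only — synapomorphy for {Alpha, Theta}.
Char. 2 (derived state '+') is shared by Epsilon and Eta — a synapomorphy uniting that clade.
Only Alpha, Epsilon, Eta, and Theta show the derived state '+' for Char. 3, supporting them as a clade.
Char. 4: derived state '-' in Gamma and Zeta only — synapomorphy for {Gamma, Zeta}.
Char. 5 (derived state '-') is unique to Alpha (autapomorphy; uninformative for grouping).
Most parsimonious ingroup topology: ((Zeta,Gamma),((Eta,Epsilon),(Alpha,Theta))).
Alpha and Theta share a more recent common ancestor with each other than either does with Epsilon, so Epsilon is the least closely related of the three.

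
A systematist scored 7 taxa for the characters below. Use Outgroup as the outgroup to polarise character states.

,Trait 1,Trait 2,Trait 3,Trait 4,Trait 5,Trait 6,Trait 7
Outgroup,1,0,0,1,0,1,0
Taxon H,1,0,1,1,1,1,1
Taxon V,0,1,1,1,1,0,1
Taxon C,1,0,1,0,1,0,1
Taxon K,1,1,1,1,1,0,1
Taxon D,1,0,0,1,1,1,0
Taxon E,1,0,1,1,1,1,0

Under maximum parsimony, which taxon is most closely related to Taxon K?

Character polarity is set by the outgroup: the derived state is whichever differs from the outgroup's state, so for Trait 1, Trait 4, Trait 6 the derived state is '0', and for the remaining characters it is '1'.
Trait 1: derived state '0' in Taxon V only — an autapomorphy, so it tells us nothing about relationships among taxa.
Only Taxon K and Taxon V show the derived state '1' for Trait 2, supporting them as a clade.
Only Taxon C, Taxon E, Taxon H, Taxon K, and Taxon V show the derived state '1' for Trait 3, supporting them as a clade.
Trait 4 (derived state '0') is unique to Taxon C (autapomorphy; uninformative for grouping).
All ingroup taxa share the derived state '1' for Trait 5; it defines the ingroup but does not resolve relationships within it.
Trait 6: derived state '0' in Taxon C, Taxon K, and Taxon V only — synapomorphy for {Taxon C, Taxon K, Taxon V}.
Trait 7 (derived state '1') is shared by Taxon C, Taxon H, Taxon K, and Taxon V — a synapomorphy uniting that clade.
Most parsimonious ingroup topology: (((((Taxon V,Taxon K),Taxon C),Taxon H),Taxon E),Taxon D).
Taxon K and Taxon V form a cherry on this tree, so they are sister taxa.

Taxon V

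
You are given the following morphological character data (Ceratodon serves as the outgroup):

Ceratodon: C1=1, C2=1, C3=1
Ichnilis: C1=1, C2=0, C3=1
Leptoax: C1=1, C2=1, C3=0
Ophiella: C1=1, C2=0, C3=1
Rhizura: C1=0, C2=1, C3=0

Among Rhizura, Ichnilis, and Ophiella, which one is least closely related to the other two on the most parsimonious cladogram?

The outgroup has state '1' for every character, so '0' is the derived state throughout.
C1: derived state '0' in Rhizura only — an autapomorphy, so it tells us nothing about relationships among taxa.
Only Ichnilis and Ophiella show the derived state '0' for C2, supporting them as a clade.
C3: derived state '0' in Leptoax and Rhizura only — synapomorphy for {Leptoax, Rhizura}.
Most parsimonious ingroup topology: ((Ichnilis,Ophiella),(Leptoax,Rhizura)).
Ophiella and Ichnilis share a more recent common ancestor with each other than either does with Rhizura, so Rhizura is the least closely related of the three.

Rhizura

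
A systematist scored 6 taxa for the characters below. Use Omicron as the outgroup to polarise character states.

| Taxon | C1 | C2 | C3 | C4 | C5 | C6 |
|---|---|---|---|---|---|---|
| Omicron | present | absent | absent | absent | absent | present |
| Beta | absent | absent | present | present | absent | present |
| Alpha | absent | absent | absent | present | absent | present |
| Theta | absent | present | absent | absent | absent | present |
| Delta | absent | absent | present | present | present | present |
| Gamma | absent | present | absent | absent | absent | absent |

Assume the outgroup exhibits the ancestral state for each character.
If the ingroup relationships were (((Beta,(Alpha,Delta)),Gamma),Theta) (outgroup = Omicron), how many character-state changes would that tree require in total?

Map each character onto (((Beta,(Alpha,Delta)),Gamma),Theta) (rooted by Omicron) and count the minimum state changes it requires (Fitch parsimony):
C1: 1; C2: 2; C3: 2; C4: 1; C5: 1; C6: 1.
Total tree length = 8.

8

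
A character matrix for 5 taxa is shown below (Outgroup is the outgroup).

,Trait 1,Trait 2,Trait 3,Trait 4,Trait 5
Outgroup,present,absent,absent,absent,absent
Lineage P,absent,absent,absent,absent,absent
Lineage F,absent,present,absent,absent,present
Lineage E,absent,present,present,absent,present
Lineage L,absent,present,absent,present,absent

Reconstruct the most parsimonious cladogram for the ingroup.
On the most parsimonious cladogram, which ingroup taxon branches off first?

Character polarity is set by the outgroup: the derived state is whichever differs from the outgroup's state, so for Trait 1 the derived state is 'absent', and for the remaining characters it is 'present'.
Trait 1 (derived state 'absent') is shared by all ingroup taxa — unites the whole ingroup.
Trait 2 (derived state 'present') is shared by Lineage E, Lineage F, and Lineage L — a synapomorphy uniting that clade.
Trait 3: derived state 'present' in Lineage E only — an autapomorphy, so it tells us nothing about relationships among taxa.
Trait 4: derived state 'present' in Lineage L only — an autapomorphy, so it tells us nothing about relationships among taxa.
Trait 5: derived state 'present' in Lineage E and Lineage F only — synapomorphy for {Lineage E, Lineage F}.
Most parsimonious ingroup topology: (Lineage P,((Lineage F,Lineage E),Lineage L)).
Lineage P is sister to the clade containing all other ingroup taxa, so it is the earliest-diverging (most basal) ingroup lineage.

Lineage P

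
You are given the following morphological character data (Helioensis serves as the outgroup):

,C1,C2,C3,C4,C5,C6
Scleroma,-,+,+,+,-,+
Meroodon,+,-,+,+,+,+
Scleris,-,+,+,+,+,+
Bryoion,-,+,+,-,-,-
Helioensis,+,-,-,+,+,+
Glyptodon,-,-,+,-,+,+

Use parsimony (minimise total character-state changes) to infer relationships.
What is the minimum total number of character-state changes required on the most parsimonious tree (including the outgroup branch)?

Character polarity is set by the outgroup: the derived state is whichever differs from the outgroup's state, so for C1, C4, C5, C6 the derived state is '-', and for the remaining characters it is '+'.
Only Bryoion, Glyptodon, Scleris, and Scleroma show the derived state '-' for C1, supporting them as a clade.
C2 (derived state '+') is shared by Bryoion, Scleris, and Scleroma — a synapomorphy uniting that clade.
All ingroup taxa share the derived state '+' for C3; it defines the ingroup but does not resolve relationships within it.
C4 (state '-') occurs in Bryoion and Glyptodon but conflicts with the nesting implied by the other characters — most parsimoniously interpreted as homoplasy.
C5 (derived state '-') is shared by Bryoion and Scleroma — a synapomorphy uniting that clade.
C6: derived state '-' in Bryoion only — an autapomorphy, so it tells us nothing about relationships among taxa.
Most parsimonious ingroup topology: ((((Scleroma,Bryoion),Scleris),Glyptodon),Meroodon).
Changes per character on this tree: C1: 1; C2: 1; C3: 1; C4: 2; C5: 1; C6: 1.
Total = 7.

7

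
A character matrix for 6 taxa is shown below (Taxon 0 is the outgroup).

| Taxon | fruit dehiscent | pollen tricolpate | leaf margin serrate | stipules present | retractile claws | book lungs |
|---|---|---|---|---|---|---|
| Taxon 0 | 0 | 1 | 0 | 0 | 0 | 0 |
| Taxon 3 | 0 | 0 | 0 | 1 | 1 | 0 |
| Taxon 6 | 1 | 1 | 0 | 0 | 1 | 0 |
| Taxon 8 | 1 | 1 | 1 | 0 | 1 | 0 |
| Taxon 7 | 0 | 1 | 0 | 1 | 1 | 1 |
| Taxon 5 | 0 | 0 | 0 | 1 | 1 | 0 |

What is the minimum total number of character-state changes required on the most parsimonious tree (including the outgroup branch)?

Character polarity is set by the outgroup: the derived state is whichever differs from the outgroup's state, so for pollen tricolpate the derived state is '0', and for the remaining characters it is '1'.
fruit dehiscent (derived state '1') is shared by Taxon 6 and Taxon 8 — a synapomorphy uniting that clade.
pollen tricolpate: derived state '0' in Taxon 3 and Taxon 5 only — synapomorphy for {Taxon 3, Taxon 5}.
leaf margin serrate: derived state '1' in Taxon 8 only — an autapomorphy, so it tells us nothing about relationships among taxa.
stipules present (derived state '1') is shared by Taxon 3, Taxon 5, and Taxon 7 — a synapomorphy uniting that clade.
All ingroup taxa share the derived state '1' for retractile claws; it defines the ingroup but does not resolve relationships within it.
book lungs: derived state '1' in Taxon 7 only — an autapomorphy, so it tells us nothing about relationships among taxa.
Most parsimonious ingroup topology: (((Taxon 3,Taxon 5),Taxon 7),(Taxon 6,Taxon 8)).
Changes per character on this tree: fruit dehiscent: 1; pollen tricolpate: 1; leaf margin serrate: 1; stipules present: 1; retractile claws: 1; book lungs: 1.
Total = 6.

6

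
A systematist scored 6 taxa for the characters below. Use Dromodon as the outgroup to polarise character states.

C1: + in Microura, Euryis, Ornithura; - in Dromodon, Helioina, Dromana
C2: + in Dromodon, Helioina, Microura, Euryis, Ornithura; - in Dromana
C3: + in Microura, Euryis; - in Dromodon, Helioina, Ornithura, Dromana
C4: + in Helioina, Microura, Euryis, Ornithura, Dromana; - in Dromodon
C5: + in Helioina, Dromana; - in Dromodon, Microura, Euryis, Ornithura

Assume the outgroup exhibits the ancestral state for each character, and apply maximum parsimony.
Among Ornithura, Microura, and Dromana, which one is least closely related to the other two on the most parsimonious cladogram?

Dromana

Character polarity is set by the outgroup: the derived state is whichever differs from the outgroup's state, so for C2 the derived state is '-', and for the remaining characters it is '+'.
Only Euryis, Microura, and Ornithura show the derived state '+' for C1, supporting them as a clade.
C2 (derived state '-') is unique to Dromana (autapomorphy; uninformative for grouping).
Only Euryis and Microura show the derived state '+' for C3, supporting them as a clade.
C4 (derived state '+') is shared by all ingroup taxa — unites the whole ingroup.
Only Dromana and Helioina show the derived state '+' for C5, supporting them as a clade.
Most parsimonious ingroup topology: ((Helioina,Dromana),((Microura,Euryis),Ornithura)).
Ornithura and Microura share a more recent common ancestor with each other than either does with Dromana, so Dromana is the least closely related of the three.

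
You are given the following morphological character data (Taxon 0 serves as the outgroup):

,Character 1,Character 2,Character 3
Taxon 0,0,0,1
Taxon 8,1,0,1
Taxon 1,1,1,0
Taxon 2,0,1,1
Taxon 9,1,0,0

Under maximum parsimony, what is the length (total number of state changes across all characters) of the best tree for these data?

Character polarity is set by the outgroup: the derived state is whichever differs from the outgroup's state, so for Character 3 the derived state is '0', and for the remaining characters it is '1'.
Character 1: derived state '1' in Taxon 1, Taxon 8, and Taxon 9 only — synapomorphy for {Taxon 1, Taxon 8, Taxon 9}.
Character 2 groups Taxon 1 and Taxon 2, which is incompatible with the clades supported by the remaining characters; treating it as convergent (homoplasy) costs fewer steps than any alternative tree.
Only Taxon 1 and Taxon 9 show the derived state '0' for Character 3, supporting them as a clade.
Most parsimonious ingroup topology: ((Taxon 8,(Taxon 1,Taxon 9)),Taxon 2).
Changes per character on this tree: Character 1: 1; Character 2: 2; Character 3: 1.
Total = 4.

4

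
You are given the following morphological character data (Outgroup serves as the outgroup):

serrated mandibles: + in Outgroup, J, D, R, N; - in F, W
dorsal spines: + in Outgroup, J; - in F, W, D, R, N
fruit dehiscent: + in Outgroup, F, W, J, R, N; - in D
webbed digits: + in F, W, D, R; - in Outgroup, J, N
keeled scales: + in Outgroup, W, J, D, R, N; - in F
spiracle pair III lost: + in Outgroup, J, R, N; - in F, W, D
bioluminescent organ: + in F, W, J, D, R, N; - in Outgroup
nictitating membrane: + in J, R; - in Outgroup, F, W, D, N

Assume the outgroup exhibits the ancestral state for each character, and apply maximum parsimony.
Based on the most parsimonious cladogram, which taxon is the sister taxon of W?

Character polarity is set by the outgroup: the derived state is whichever differs from the outgroup's state, so for serrated mandibles, dorsal spines, fruit dehiscent, keeled scales, spiracle pair III lost the derived state is '-', and for the remaining characters it is '+'.
serrated mandibles (derived state '-') is shared by F and W — a synapomorphy uniting that clade.
dorsal spines (derived state '-') is shared by D, F, N, R, and W — a synapomorphy uniting that clade.
fruit dehiscent (derived state '-') is unique to D (autapomorphy; uninformative for grouping).
Only D, F, R, and W show the derived state '+' for webbed digits, supporting them as a clade.
keeled scales (derived state '-') is unique to F (autapomorphy; uninformative for grouping).
spiracle pair III lost (derived state '-') is shared by D, F, and W — a synapomorphy uniting that clade.
All ingroup taxa share the derived state '+' for bioluminescent organ; it defines the ingroup but does not resolve relationships within it.
nictitating membrane (state '+') occurs in J and R but conflicts with the nesting implied by the other characters — most parsimoniously interpreted as homoplasy.
Most parsimonious ingroup topology: (((((F,W),D),R),N),J).
W and F form a cherry on this tree, so they are sister taxa.

F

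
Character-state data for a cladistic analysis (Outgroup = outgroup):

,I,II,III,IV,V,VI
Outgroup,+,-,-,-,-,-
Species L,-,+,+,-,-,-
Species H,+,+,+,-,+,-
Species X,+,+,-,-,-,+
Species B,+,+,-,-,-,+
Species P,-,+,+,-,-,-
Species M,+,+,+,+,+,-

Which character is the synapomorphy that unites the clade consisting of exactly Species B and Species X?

Character polarity is set by the outgroup: the derived state is whichever differs from the outgroup's state, so for I the derived state is '-', and for the remaining characters it is '+'.
I (derived state '-') is shared by Species L and Species P — a synapomorphy uniting that clade.
II (derived state '+') is shared by all ingroup taxa — unites the whole ingroup.
Only Species H, Species L, Species M, and Species P show the derived state '+' for III, supporting them as a clade.
IV (derived state '+') is unique to Species M (autapomorphy; uninformative for grouping).
V: derived state '+' in Species H and Species M only — synapomorphy for {Species H, Species M}.
VI: derived state '+' in Species B and Species X only — synapomorphy for {Species B, Species X}.
Most parsimonious ingroup topology: (((Species L,Species P),(Species H,Species M)),(Species X,Species B)).
The clade {Species B, Species X} is supported by VI: its derived state '+' occurs in exactly those taxa and in no other taxon (including the outgroup).

VI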